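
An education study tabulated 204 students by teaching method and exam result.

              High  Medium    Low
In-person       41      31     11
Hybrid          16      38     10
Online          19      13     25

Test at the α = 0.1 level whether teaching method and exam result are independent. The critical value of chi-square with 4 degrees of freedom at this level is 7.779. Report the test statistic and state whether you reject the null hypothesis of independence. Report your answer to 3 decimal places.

32.434; reject H₀

Row totals: 83, 64, 57. Column totals: 76, 82, 46. Grand total N = 204.
Expected counts (row total × column total / N):
  In-person, High: 83×76/204 = 30.9216
  In-person, Medium: 83×82/204 = 33.3627
  In-person, Low: 83×46/204 = 18.7157
  Hybrid, High: 64×76/204 = 23.8431
  Hybrid, Medium: 64×82/204 = 25.7255
  Hybrid, Low: 64×46/204 = 14.4314
  Online, High: 57×76/204 = 21.2353
  Online, Medium: 57×82/204 = 22.9118
  Online, Low: 57×46/204 = 12.8529
Contributions (O − E)²/E:
  (41 − 30.9216)²/30.9216 = 3.2849
  (31 − 33.3627)²/33.3627 = 0.1673
  (11 − 18.7157)²/18.7157 = 3.1809
  (16 − 23.8431)²/23.8431 = 2.5800
  (38 − 25.7255)²/25.7255 = 5.8566
  (10 − 14.4314)²/14.4314 = 1.3607
  (19 − 21.2353)²/21.2353 = 0.2353
  (13 − 22.9118)²/22.9118 = 4.2879
  (25 − 12.8529)²/12.8529 = 11.4801
χ² = 3.2849 + 0.1673 + 3.1809 + 2.5800 + 5.8566 + 1.3607 + 0.2353 + 4.2879 + 11.4801 = 32.434
df = (3−1)(3−1) = 4. Since 32.434 > 7.779, reject the null hypothesis of independence at α = 0.1.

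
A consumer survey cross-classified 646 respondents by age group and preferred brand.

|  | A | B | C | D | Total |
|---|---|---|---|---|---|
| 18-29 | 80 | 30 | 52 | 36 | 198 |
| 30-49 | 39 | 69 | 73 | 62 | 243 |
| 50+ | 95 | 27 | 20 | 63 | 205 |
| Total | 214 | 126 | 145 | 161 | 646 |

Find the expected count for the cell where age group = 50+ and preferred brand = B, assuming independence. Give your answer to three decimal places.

39.985

Row total (50+) = 205; column total (B) = 126; grand total N = 646.
Expected count = (row total × column total) / N = 205 × 126 / 646 = 39.985.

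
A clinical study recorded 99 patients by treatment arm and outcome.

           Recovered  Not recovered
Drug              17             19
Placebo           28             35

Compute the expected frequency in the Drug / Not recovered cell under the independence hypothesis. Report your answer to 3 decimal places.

Row total (Drug) = 36; column total (Not recovered) = 54; grand total N = 99.
Expected count = (row total × column total) / N = 36 × 54 / 99 = 19.636.

19.636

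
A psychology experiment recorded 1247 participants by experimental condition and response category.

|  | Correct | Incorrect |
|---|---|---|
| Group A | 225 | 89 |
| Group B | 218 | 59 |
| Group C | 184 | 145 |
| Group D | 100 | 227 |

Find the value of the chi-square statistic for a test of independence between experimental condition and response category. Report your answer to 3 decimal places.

Row totals: 314, 277, 329, 327. Column totals: 727, 520. Grand total N = 1247.
Expected counts (row total × column total / N):
  Group A, Correct: 314×727/1247 = 183.0617
  Group A, Incorrect: 314×520/1247 = 130.9383
  Group B, Correct: 277×727/1247 = 161.4908
  Group B, Incorrect: 277×520/1247 = 115.5092
  Group C, Correct: 329×727/1247 = 191.8067
  Group C, Incorrect: 329×520/1247 = 137.1933
  Group D, Correct: 327×727/1247 = 190.6407
  Group D, Incorrect: 327×520/1247 = 136.3593
Contributions (O − E)²/E:
  (225 − 183.0617)²/183.0617 = 9.6078
  (89 − 130.9383)²/130.9383 = 13.4324
  (218 − 161.4908)²/161.4908 = 19.7738
  (59 − 115.5092)²/115.5092 = 27.6453
  (184 − 191.8067)²/191.8067 = 0.3177
  (145 − 137.1933)²/137.1933 = 0.4442
  (100 − 190.6407)²/190.6407 = 43.0954
  (227 − 136.3593)²/136.3593 = 60.2507
χ² = 9.6078 + 13.4324 + 19.7738 + 27.6453 + 0.3177 + 0.4442 + 43.0954 + 60.2507 = 174.567

174.567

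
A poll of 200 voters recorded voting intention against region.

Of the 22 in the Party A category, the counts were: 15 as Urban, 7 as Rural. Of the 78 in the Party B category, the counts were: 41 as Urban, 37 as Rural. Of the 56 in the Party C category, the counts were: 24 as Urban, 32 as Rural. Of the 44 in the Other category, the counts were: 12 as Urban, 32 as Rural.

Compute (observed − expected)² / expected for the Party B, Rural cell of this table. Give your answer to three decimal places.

Row total (Party B) = 78; column total (Rural) = 108; N = 200.
Expected count E = 78 × 108 / 200 = 42.1200.
Contribution = (O − E)²/E = (37 − 42.1200)² / 42.1200 = 0.622.

0.622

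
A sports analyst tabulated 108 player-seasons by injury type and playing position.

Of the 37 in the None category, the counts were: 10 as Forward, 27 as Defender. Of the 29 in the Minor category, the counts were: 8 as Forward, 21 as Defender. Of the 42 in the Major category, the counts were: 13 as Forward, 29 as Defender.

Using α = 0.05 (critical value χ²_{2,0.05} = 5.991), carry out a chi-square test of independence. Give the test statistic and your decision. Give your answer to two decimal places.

Row totals: 37, 29, 42. Column totals: 31, 77. Grand total N = 108.
Expected counts (row total × column total / N):
  None, Forward: 37×31/108 = 10.620
  None, Defender: 37×77/108 = 26.380
  Minor, Forward: 29×31/108 = 8.324
  Minor, Defender: 29×77/108 = 20.676
  Major, Forward: 42×31/108 = 12.056
  Major, Defender: 42×77/108 = 29.944
Contributions (O − E)²/E:
  (10 − 10.620)²/10.620 = 0.0362
  (27 − 26.380)²/26.380 = 0.0146
  (8 − 8.324)²/8.324 = 0.0126
  (21 − 20.676)²/20.676 = 0.0051
  (13 − 12.056)²/12.056 = 0.0739
  (29 − 29.944)²/29.944 = 0.0298
χ² = 0.0362 + 0.0146 + 0.0126 + 0.0051 + 0.0739 + 0.0298 = 0.17
df = (3−1)(2−1) = 2. Since 0.17 < 5.991, fail to reject the null hypothesis of independence at α = 0.05.

0.17; fail to reject H₀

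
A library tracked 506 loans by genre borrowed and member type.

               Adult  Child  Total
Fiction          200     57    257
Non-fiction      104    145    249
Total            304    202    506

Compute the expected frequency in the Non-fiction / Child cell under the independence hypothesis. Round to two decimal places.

Row total (Non-fiction) = 249; column total (Child) = 202; grand total N = 506.
Expected count = (row total × column total) / N = 249 × 202 / 506 = 99.40.

99.40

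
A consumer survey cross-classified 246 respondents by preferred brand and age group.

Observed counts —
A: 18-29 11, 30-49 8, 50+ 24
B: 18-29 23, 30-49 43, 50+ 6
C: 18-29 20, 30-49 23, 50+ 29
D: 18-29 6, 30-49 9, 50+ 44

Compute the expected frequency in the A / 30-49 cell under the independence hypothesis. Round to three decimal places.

14.508

Row total (A) = 43; column total (30-49) = 83; grand total N = 246.
Expected count = (row total × column total) / N = 43 × 83 / 246 = 14.508.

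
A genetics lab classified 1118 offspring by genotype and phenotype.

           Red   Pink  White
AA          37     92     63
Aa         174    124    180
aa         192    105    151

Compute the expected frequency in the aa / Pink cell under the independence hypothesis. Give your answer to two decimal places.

128.63

Row total (aa) = 448; column total (Pink) = 321; grand total N = 1118.
Expected count = (row total × column total) / N = 448 × 321 / 1118 = 128.63.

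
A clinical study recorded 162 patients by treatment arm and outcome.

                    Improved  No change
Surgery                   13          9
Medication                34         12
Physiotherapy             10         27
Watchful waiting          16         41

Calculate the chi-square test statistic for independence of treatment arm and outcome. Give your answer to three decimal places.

Row totals: 22, 46, 37, 57. Column totals: 73, 89. Grand total N = 162.
Expected counts (row total × column total / N):
  Surgery, Improved: 22×73/162 = 9.91358
  Surgery, No change: 22×89/162 = 12.08642
  Medication, Improved: 46×73/162 = 20.72840
  Medication, No change: 46×89/162 = 25.27160
  Physiotherapy, Improved: 37×73/162 = 16.67284
  Physiotherapy, No change: 37×89/162 = 20.32716
  Watchful waiting, Improved: 57×73/162 = 25.68519
  Watchful waiting, No change: 57×89/162 = 31.31481
Contributions (O − E)²/E:
  (13 − 9.91358)²/9.91358 = 0.9609
  (9 − 12.08642)²/12.08642 = 0.7882
  (34 − 20.72840)²/20.72840 = 8.4973
  (12 − 25.27160)²/25.27160 = 6.9697
  (10 − 16.67284)²/16.67284 = 2.6706
  (27 − 20.32716)²/20.32716 = 2.1905
  (16 − 25.68519)²/25.68519 = 3.6520
  (41 − 31.31481)²/31.31481 = 2.9955
χ² = 0.9609 + 0.7882 + 8.4973 + 6.9697 + 2.6706 + 2.1905 + 3.6520 + 2.9955 = 28.725

28.725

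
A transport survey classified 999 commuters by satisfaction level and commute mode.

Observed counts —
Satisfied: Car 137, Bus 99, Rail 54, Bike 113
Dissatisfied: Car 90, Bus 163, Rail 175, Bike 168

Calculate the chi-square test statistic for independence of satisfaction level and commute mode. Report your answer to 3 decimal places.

Row totals: 403, 596. Column totals: 227, 262, 229, 281. Grand total N = 999.
Expected counts (row total × column total / N):
  Satisfied, Car: 403×227/999 = 91.5726
  Satisfied, Bus: 403×262/999 = 105.6917
  Satisfied, Rail: 403×229/999 = 92.3794
  Satisfied, Bike: 403×281/999 = 113.3564
  Dissatisfied, Car: 596×227/999 = 135.4274
  Dissatisfied, Bus: 596×262/999 = 156.3083
  Dissatisfied, Rail: 596×229/999 = 136.6206
  Dissatisfied, Bike: 596×281/999 = 167.6436
Contributions (O − E)²/E:
  (137 − 91.5726)²/91.5726 = 22.5357
  (99 − 105.6917)²/105.6917 = 0.4237
  (54 − 92.3794)²/92.3794 = 15.9449
  (113 − 113.3564)²/113.3564 = 0.0011
  (90 − 135.4274)²/135.4274 = 15.2380
  (163 − 156.3083)²/156.3083 = 0.2865
  (175 − 136.6206)²/136.6206 = 10.7815
  (168 − 167.6436)²/167.6436 = 0.0008
χ² = 22.5357 + 0.4237 + 15.9449 + 0.0011 + 15.2380 + 0.2865 + 10.7815 + 0.0008 = 65.212

65.212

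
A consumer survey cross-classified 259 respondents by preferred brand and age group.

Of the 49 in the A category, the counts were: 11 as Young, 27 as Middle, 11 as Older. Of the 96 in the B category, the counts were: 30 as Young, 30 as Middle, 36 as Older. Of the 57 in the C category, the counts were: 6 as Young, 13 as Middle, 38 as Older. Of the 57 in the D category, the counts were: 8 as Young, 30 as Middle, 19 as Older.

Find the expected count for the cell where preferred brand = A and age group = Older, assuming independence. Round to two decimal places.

19.68

Row total (A) = 49; column total (Older) = 104; grand total N = 259.
Expected count = (row total × column total) / N = 49 × 104 / 259 = 19.68.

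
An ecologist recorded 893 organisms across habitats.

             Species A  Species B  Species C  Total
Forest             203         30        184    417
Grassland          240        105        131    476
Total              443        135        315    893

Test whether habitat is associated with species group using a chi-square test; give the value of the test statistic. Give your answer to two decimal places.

Grand total N = 893.
Expected counts (row total × column total / N):
  Forest, Species A: 417×443/893 = 206.866
  Forest, Species B: 417×135/893 = 63.040
  Forest, Species C: 417×315/893 = 147.094
  Grassland, Species A: 476×443/893 = 236.134
  Grassland, Species B: 476×135/893 = 71.960
  Grassland, Species C: 476×315/893 = 167.906
Contributions (O − E)²/E:
  (203 − 206.866)²/206.866 = 0.0722
  (30 − 63.040)²/63.040 = 17.3166
  (184 − 147.094)²/147.094 = 9.2597
  (240 − 236.134)²/236.134 = 0.0633
  (105 − 71.960)²/71.960 = 15.1701
  (131 − 167.906)²/167.906 = 8.1120
χ² = 0.0722 + 17.3166 + 9.2597 + 0.0633 + 15.1701 + 8.1120 = 49.99

49.99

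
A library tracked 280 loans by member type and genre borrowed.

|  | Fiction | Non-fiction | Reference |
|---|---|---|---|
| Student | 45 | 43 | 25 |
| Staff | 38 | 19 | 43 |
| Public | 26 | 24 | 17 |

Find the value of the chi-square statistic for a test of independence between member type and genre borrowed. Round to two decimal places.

15.40

Row totals: 113, 100, 67. Column totals: 109, 86, 85. Grand total N = 280.
Expected counts (row total × column total / N):
  Student, Fiction: 113×109/280 = 43.989
  Student, Non-fiction: 113×86/280 = 34.707
  Student, Reference: 113×85/280 = 34.304
  Staff, Fiction: 100×109/280 = 38.929
  Staff, Non-fiction: 100×86/280 = 30.714
  Staff, Reference: 100×85/280 = 30.357
  Public, Fiction: 67×109/280 = 26.082
  Public, Non-fiction: 67×86/280 = 20.579
  Public, Reference: 67×85/280 = 20.339
Contributions (O − E)²/E:
  (45 − 43.989)²/43.989 = 0.0232
  (43 − 34.707)²/34.707 = 1.9816
  (25 − 34.304)²/34.304 = 2.5234
  (38 − 38.929)²/38.929 = 0.0222
  (19 − 30.714)²/30.714 = 4.4676
  (43 − 30.357)²/30.357 = 5.2655
  (26 − 26.082)²/26.082 = 0.0003
  (24 − 20.579)²/20.579 = 0.5687
  (17 − 20.339)²/20.339 = 0.5482
χ² = 0.0232 + 1.9816 + 2.5234 + 0.0222 + 4.4676 + 5.2655 + 0.0003 + 0.5687 + 0.5482 = 15.40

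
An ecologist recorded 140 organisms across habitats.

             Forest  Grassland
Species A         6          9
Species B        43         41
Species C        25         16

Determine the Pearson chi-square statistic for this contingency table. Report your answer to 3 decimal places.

Row totals: 15, 84, 41. Column totals: 74, 66. Grand total N = 140.
Expected counts (row total × column total / N):
  Species A, Forest: 15×74/140 = 7.9286
  Species A, Grassland: 15×66/140 = 7.0714
  Species B, Forest: 84×74/140 = 44.4000
  Species B, Grassland: 84×66/140 = 39.6000
  Species C, Forest: 41×74/140 = 21.6714
  Species C, Grassland: 41×66/140 = 19.3286
Contributions (O − E)²/E:
  (6 − 7.9286)²/7.9286 = 0.4691
  (9 − 7.0714)²/7.0714 = 0.5260
  (43 − 44.4000)²/44.4000 = 0.0441
  (41 − 39.6000)²/39.6000 = 0.0495
  (25 − 21.6714)²/21.6714 = 0.5113
  (16 − 19.3286)²/19.3286 = 0.5732
χ² = 0.4691 + 0.5260 + 0.0441 + 0.0495 + 0.5113 + 0.5732 = 2.173

2.173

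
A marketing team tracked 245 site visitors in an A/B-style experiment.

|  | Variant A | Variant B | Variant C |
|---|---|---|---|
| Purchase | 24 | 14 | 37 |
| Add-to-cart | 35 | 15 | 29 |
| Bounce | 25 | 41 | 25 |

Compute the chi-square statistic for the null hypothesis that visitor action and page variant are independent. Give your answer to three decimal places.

Row totals: 75, 79, 91. Column totals: 84, 70, 91. Grand total N = 245.
Expected counts (row total × column total / N):
  Purchase, Variant A: 75×84/245 = 25.7143
  Purchase, Variant B: 75×70/245 = 21.4286
  Purchase, Variant C: 75×91/245 = 27.8571
  Add-to-cart, Variant A: 79×84/245 = 27.0857
  Add-to-cart, Variant B: 79×70/245 = 22.5714
  Add-to-cart, Variant C: 79×91/245 = 29.3429
  Bounce, Variant A: 91×84/245 = 31.2000
  Bounce, Variant B: 91×70/245 = 26.0000
  Bounce, Variant C: 91×91/245 = 33.8000
Contributions (O − E)²/E:
  (24 − 25.7143)²/25.7143 = 0.1143
  (14 − 21.4286)²/21.4286 = 2.5753
  (37 − 27.8571)²/27.8571 = 3.0008
  (35 − 27.0857)²/27.0857 = 2.3125
  (15 − 22.5714)²/22.5714 = 2.5398
  (29 − 29.3429)²/29.3429 = 0.0040
  (25 − 31.2000)²/31.2000 = 1.2321
  (41 − 26.0000)²/26.0000 = 8.6538
  (25 − 33.8000)²/33.8000 = 2.2911
χ² = 0.1143 + 2.5753 + 3.0008 + 2.3125 + 2.5398 + 0.0040 + 1.2321 + 8.6538 + 2.2911 = 22.724

22.724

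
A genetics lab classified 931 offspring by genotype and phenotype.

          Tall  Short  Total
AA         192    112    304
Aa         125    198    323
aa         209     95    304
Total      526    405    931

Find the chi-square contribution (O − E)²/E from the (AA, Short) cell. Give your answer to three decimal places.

3.099

Row total (AA) = 304; column total (Short) = 405; N = 931.
Expected count E = 304 × 405 / 931 = 132.2449.
Contribution = (O − E)²/E = (112 − 132.2449)² / 132.2449 = 3.099.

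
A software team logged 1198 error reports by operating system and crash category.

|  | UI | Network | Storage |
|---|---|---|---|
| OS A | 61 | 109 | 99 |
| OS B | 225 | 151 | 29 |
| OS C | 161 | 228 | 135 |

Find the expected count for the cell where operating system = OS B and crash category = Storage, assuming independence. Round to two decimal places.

88.91

Row total (OS B) = 405; column total (Storage) = 263; grand total N = 1198.
Expected count = (row total × column total) / N = 405 × 263 / 1198 = 88.91.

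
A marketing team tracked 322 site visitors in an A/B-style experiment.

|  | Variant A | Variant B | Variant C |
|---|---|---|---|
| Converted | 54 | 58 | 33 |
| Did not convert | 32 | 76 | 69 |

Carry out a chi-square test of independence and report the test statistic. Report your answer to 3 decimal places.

17.747

Row totals: 145, 177. Column totals: 86, 134, 102. Grand total N = 322.
Expected counts (row total × column total / N):
  Converted, Variant A: 145×86/322 = 38.7267
  Converted, Variant B: 145×134/322 = 60.3416
  Converted, Variant C: 145×102/322 = 45.9317
  Did not convert, Variant A: 177×86/322 = 47.2733
  Did not convert, Variant B: 177×134/322 = 73.6584
  Did not convert, Variant C: 177×102/322 = 56.0683
Contributions (O − E)²/E:
  (54 − 38.7267)²/38.7267 = 6.0236
  (58 − 60.3416)²/60.3416 = 0.0909
  (33 − 45.9317)²/45.9317 = 3.6408
  (32 − 47.2733)²/47.2733 = 4.9346
  (76 − 73.6584)²/73.6584 = 0.0744
  (69 − 56.0683)²/56.0683 = 2.9826
χ² = 6.0236 + 0.0909 + 3.6408 + 4.9346 + 0.0744 + 2.9826 = 17.747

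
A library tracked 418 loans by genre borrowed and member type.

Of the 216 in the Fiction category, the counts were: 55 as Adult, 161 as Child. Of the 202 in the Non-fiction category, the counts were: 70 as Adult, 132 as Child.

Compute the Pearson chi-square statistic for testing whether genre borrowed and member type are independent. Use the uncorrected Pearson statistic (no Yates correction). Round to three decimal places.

4.206

Row totals: 216, 202. Column totals: 125, 293. Grand total N = 418.
Expected counts (row total × column total / N):
  Fiction, Adult: 216×125/418 = 64.5933
  Fiction, Child: 216×293/418 = 151.4067
  Non-fiction, Adult: 202×125/418 = 60.4067
  Non-fiction, Child: 202×293/418 = 141.5933
Contributions (O − E)²/E:
  (55 − 64.5933)²/64.5933 = 1.4248
  (161 − 151.4067)²/151.4067 = 0.6078
  (70 − 60.4067)²/60.4067 = 1.5235
  (132 − 141.5933)²/141.5933 = 0.6500
χ² = 1.4248 + 0.6078 + 1.5235 + 0.6500 = 4.206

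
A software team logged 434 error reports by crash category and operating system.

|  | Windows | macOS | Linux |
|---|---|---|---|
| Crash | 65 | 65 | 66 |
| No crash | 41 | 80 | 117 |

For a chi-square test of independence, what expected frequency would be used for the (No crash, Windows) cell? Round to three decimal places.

58.129

Row total (No crash) = 238; column total (Windows) = 106; grand total N = 434.
Expected count = (row total × column total) / N = 238 × 106 / 434 = 58.129.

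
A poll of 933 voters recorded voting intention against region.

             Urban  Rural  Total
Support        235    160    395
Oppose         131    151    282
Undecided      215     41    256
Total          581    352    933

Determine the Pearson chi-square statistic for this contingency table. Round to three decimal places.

82.700

Grand total N = 933.
Expected counts (row total × column total / N):
  Support, Urban: 395×581/933 = 245.9753
  Support, Rural: 395×352/933 = 149.0247
  Oppose, Urban: 282×581/933 = 175.6077
  Oppose, Rural: 282×352/933 = 106.3923
  Undecided, Urban: 256×581/933 = 159.4169
  Undecided, Rural: 256×352/933 = 96.5831
Contributions (O − E)²/E:
  (235 − 245.9753)²/245.9753 = 0.4897
  (160 − 149.0247)²/149.0247 = 0.8083
  (131 − 175.6077)²/175.6077 = 11.3312
  (151 − 106.3923)²/106.3923 = 18.7029
  (215 − 159.4169)²/159.4169 = 19.3799
  (41 − 96.5831)²/96.5831 = 31.9878
χ² = 0.4897 + 0.8083 + 11.3312 + 18.7029 + 19.3799 + 31.9878 = 82.700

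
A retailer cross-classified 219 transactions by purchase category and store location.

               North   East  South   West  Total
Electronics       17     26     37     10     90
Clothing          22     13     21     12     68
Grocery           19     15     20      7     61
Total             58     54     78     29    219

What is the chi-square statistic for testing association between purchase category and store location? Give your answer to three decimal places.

7.622

Grand total N = 219.
Expected counts (row total × column total / N):
  Electronics, North: 90×58/219 = 23.8356
  Electronics, East: 90×54/219 = 22.1918
  Electronics, South: 90×78/219 = 32.0548
  Electronics, West: 90×29/219 = 11.9178
  Clothing, North: 68×58/219 = 18.0091
  Clothing, East: 68×54/219 = 16.7671
  Clothing, South: 68×78/219 = 24.2192
  Clothing, West: 68×29/219 = 9.0046
  Grocery, North: 61×58/219 = 16.1553
  Grocery, East: 61×54/219 = 15.0411
  Grocery, South: 61×78/219 = 21.7260
  Grocery, West: 61×29/219 = 8.0776
Contributions (O − E)²/E:
  (17 − 23.8356)²/23.8356 = 1.9603
  (26 − 22.1918)²/22.1918 = 0.6535
  (37 − 32.0548)²/32.0548 = 0.7629
  (10 − 11.9178)²/11.9178 = 0.3086
  (22 − 18.0091)²/18.0091 = 0.8844
  (13 − 16.7671)²/16.7671 = 0.8464
  (21 − 24.2192)²/24.2192 = 0.4279
  (12 − 9.0046)²/9.0046 = 0.9964
  (19 − 16.1553)²/16.1553 = 0.5009
  (15 − 15.0411)²/15.0411 = 0.0001
  (20 − 21.7260)²/21.7260 = 0.1371
  (7 − 8.0776)²/8.0776 = 0.1438
χ² = 1.9603 + 0.6535 + 0.7629 + 0.3086 + 0.8844 + 0.8464 + 0.4279 + 0.9964 + 0.5009 + 0.0001 + 0.1371 + 0.1438 = 7.622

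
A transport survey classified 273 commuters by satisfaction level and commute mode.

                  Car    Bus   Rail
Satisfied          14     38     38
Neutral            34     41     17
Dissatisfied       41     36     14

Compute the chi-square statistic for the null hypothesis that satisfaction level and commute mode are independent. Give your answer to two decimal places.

28.59

Row totals: 90, 92, 91. Column totals: 89, 115, 69. Grand total N = 273.
Expected counts (row total × column total / N):
  Satisfied, Car: 90×89/273 = 29.341
  Satisfied, Bus: 90×115/273 = 37.912
  Satisfied, Rail: 90×69/273 = 22.747
  Neutral, Car: 92×89/273 = 29.993
  Neutral, Bus: 92×115/273 = 38.755
  Neutral, Rail: 92×69/273 = 23.253
  Dissatisfied, Car: 91×89/273 = 29.667
  Dissatisfied, Bus: 91×115/273 = 38.333
  Dissatisfied, Rail: 91×69/273 = 23.000
Contributions (O − E)²/E:
  (14 − 29.341)²/29.341 = 8.0211
  (38 − 37.912)²/37.912 = 0.0002
  (38 − 22.747)²/22.747 = 10.2279
  (34 − 29.993)²/29.993 = 0.5353
  (41 − 38.755)²/38.755 = 0.1300
  (17 − 23.253)²/23.253 = 1.6815
  (41 − 29.667)²/29.667 = 4.3293
  (36 − 38.333)²/38.333 = 0.1420
  (14 − 23.000)²/23.000 = 3.5217
χ² = 8.0211 + 0.0002 + 10.2279 + 0.5353 + 0.1300 + 1.6815 + 4.3293 + 0.1420 + 3.5217 = 28.59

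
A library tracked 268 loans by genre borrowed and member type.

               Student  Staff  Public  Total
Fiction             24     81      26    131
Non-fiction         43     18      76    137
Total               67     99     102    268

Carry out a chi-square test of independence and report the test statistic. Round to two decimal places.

69.89

Grand total N = 268.
Expected counts (row total × column total / N):
  Fiction, Student: 131×67/268 = 32.750
  Fiction, Staff: 131×99/268 = 48.392
  Fiction, Public: 131×102/268 = 49.858
  Non-fiction, Student: 137×67/268 = 34.250
  Non-fiction, Staff: 137×99/268 = 50.608
  Non-fiction, Public: 137×102/268 = 52.142
Contributions (O − E)²/E:
  (24 − 32.750)²/32.750 = 2.3378
  (81 − 48.392)²/48.392 = 21.9723
  (26 − 49.858)²/49.858 = 11.4165
  (43 − 34.250)²/34.250 = 2.2354
  (18 − 50.608)²/50.608 = 21.0101
  (76 − 52.142)²/52.142 = 10.9164
χ² = 2.3378 + 21.9723 + 11.4165 + 2.2354 + 21.0101 + 10.9164 = 69.89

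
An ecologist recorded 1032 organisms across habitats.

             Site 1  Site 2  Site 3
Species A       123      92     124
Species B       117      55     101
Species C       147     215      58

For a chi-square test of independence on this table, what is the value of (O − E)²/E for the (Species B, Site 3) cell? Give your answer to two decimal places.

Row total (Species B) = 273; column total (Site 3) = 283; N = 1032.
Expected count E = 273 × 283 / 1032 = 74.8634.
Contribution = (O − E)²/E = (101 − 74.8634)² / 74.8634 = 9.12.

9.12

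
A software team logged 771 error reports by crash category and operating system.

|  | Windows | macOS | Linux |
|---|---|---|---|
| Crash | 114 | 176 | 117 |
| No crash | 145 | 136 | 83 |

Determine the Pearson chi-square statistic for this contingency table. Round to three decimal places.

12.259

Row totals: 407, 364. Column totals: 259, 312, 200. Grand total N = 771.
Expected counts (row total × column total / N):
  Crash, Windows: 407×259/771 = 136.7224
  Crash, macOS: 407×312/771 = 164.7004
  Crash, Linux: 407×200/771 = 105.5772
  No crash, Windows: 364×259/771 = 122.2776
  No crash, macOS: 364×312/771 = 147.2996
  No crash, Linux: 364×200/771 = 94.4228
Contributions (O − E)²/E:
  (114 − 136.7224)²/136.7224 = 3.7763
  (176 − 164.7004)²/164.7004 = 0.7752
  (117 − 105.5772)²/105.5772 = 1.2359
  (145 − 122.2776)²/122.2776 = 4.2224
  (136 − 147.2996)²/147.2996 = 0.8668
  (83 − 94.4228)²/94.4228 = 1.3819
χ² = 3.7763 + 0.7752 + 1.2359 + 4.2224 + 0.8668 + 1.3819 = 12.259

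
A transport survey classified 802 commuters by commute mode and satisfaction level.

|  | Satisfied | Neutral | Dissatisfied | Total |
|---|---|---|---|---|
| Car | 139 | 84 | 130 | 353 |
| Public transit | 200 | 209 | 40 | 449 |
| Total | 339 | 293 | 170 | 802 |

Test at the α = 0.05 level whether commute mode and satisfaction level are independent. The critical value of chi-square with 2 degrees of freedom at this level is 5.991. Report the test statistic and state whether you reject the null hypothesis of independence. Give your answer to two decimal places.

101.92; reject H₀

Grand total N = 802.
Expected counts (row total × column total / N):
  Car, Satisfied: 353×339/802 = 149.21072
  Car, Neutral: 353×293/802 = 128.96384
  Car, Dissatisfied: 353×170/802 = 74.82544
  Public transit, Satisfied: 449×339/802 = 189.78928
  Public transit, Neutral: 449×293/802 = 164.03616
  Public transit, Dissatisfied: 449×170/802 = 95.17456
Contributions (O − E)²/E:
  (139 − 149.21072)²/149.21072 = 0.6987
  (84 − 128.96384)²/128.96384 = 15.6769
  (130 − 74.82544)²/74.82544 = 40.6845
  (200 − 189.78928)²/189.78928 = 0.5493
  (209 − 164.03616)²/164.03616 = 12.3250
  (40 − 95.17456)²/95.17456 = 31.9858
χ² = 0.6987 + 15.6769 + 40.6845 + 0.5493 + 12.3250 + 31.9858 = 101.92
df = (2−1)(3−1) = 2. Since 101.92 > 5.991, reject the null hypothesis of independence at α = 0.05.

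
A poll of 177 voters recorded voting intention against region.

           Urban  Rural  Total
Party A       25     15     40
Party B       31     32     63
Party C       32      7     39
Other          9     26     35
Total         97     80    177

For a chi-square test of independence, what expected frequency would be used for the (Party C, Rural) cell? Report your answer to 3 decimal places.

17.627

Row total (Party C) = 39; column total (Rural) = 80; grand total N = 177.
Expected count = (row total × column total) / N = 39 × 80 / 177 = 17.627.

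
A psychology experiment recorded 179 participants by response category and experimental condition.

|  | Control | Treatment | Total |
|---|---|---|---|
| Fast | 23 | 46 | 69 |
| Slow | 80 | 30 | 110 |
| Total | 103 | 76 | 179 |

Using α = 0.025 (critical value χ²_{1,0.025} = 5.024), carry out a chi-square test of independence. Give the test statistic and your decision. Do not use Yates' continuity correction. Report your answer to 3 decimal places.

26.934; reject H₀

Grand total N = 179.
Expected counts (row total × column total / N):
  Fast, Control: 69×103/179 = 39.7039
  Fast, Treatment: 69×76/179 = 29.2961
  Slow, Control: 110×103/179 = 63.2961
  Slow, Treatment: 110×76/179 = 46.7039
Contributions (O − E)²/E:
  (23 − 39.7039)²/39.7039 = 7.0275
  (46 − 29.2961)²/29.2961 = 9.5241
  (80 − 63.2961)²/63.2961 = 4.4082
  (30 − 46.7039)²/46.7039 = 5.9742
χ² = 7.0275 + 9.5241 + 4.4082 + 5.9742 = 26.934
df = (2−1)(2−1) = 1. Since 26.934 > 5.024, reject the null hypothesis of independence at α = 0.025.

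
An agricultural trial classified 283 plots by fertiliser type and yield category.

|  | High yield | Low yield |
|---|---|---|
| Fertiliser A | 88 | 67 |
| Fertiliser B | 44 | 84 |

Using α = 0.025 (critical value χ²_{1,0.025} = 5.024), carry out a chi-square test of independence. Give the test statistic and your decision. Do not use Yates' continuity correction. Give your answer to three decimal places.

Row totals: 155, 128. Column totals: 132, 151. Grand total N = 283.
Expected counts (row total × column total / N):
  Fertiliser A, High yield: 155×132/283 = 72.2968
  Fertiliser A, Low yield: 155×151/283 = 82.7032
  Fertiliser B, High yield: 128×132/283 = 59.7032
  Fertiliser B, Low yield: 128×151/283 = 68.2968
Contributions (O − E)²/E:
  (88 − 72.2968)²/72.2968 = 3.4108
  (67 − 82.7032)²/82.7032 = 2.9816
  (44 − 59.7032)²/59.7032 = 4.1303
  (84 − 68.2968)²/68.2968 = 3.6106
χ² = 3.4108 + 2.9816 + 4.1303 + 3.6106 = 14.133
df = (2−1)(2−1) = 1. Since 14.133 > 5.024, reject the null hypothesis of independence at α = 0.025.

14.133; reject H₀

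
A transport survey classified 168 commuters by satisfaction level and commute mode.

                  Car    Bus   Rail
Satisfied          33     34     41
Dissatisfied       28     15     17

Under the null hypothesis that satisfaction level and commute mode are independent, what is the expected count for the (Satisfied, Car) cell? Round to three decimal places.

Row total (Satisfied) = 108; column total (Car) = 61; grand total N = 168.
Expected count = (row total × column total) / N = 108 × 61 / 168 = 39.214.

39.214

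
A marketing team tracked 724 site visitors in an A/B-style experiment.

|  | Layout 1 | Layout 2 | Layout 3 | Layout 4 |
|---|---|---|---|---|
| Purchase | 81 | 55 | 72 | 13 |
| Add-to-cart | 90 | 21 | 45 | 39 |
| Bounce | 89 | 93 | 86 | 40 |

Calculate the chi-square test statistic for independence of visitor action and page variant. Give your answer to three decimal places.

Row totals: 221, 195, 308. Column totals: 260, 169, 203, 92. Grand total N = 724.
Expected counts (row total × column total / N):
  Purchase, Layout 1: 221×260/724 = 79.3646
  Purchase, Layout 2: 221×169/724 = 51.5870
  Purchase, Layout 3: 221×203/724 = 61.9655
  Purchase, Layout 4: 221×92/724 = 28.0829
  Add-to-cart, Layout 1: 195×260/724 = 70.0276
  Add-to-cart, Layout 2: 195×169/724 = 45.5180
  Add-to-cart, Layout 3: 195×203/724 = 54.6754
  Add-to-cart, Layout 4: 195×92/724 = 24.7790
  Bounce, Layout 1: 308×260/724 = 110.6077
  Bounce, Layout 2: 308×169/724 = 71.8950
  Bounce, Layout 3: 308×203/724 = 86.3591
  Bounce, Layout 4: 308×92/724 = 39.1381
Contributions (O − E)²/E:
  (81 − 79.3646)²/79.3646 = 0.0337
  (55 − 51.5870)²/51.5870 = 0.2258
  (72 − 61.9655)²/61.9655 = 1.6250
  (13 − 28.0829)²/28.0829 = 8.1008
  (90 − 70.0276)²/70.0276 = 5.6963
  (21 − 45.5180)²/45.5180 = 13.2065
  (45 − 54.6754)²/54.6754 = 1.7122
  (39 − 24.7790)²/24.7790 = 8.1616
  (89 − 110.6077)²/110.6077 = 4.2212
  (93 − 71.8950)²/71.8950 = 6.1954
  (86 − 86.3591)²/86.3591 = 0.0015
  (40 − 39.1381)²/39.1381 = 0.0190
χ² = 0.0337 + 0.2258 + 1.6250 + 8.1008 + 5.6963 + 13.2065 + 1.7122 + 8.1616 + 4.2212 + 6.1954 + 0.0015 + 0.0190 = 49.199

49.199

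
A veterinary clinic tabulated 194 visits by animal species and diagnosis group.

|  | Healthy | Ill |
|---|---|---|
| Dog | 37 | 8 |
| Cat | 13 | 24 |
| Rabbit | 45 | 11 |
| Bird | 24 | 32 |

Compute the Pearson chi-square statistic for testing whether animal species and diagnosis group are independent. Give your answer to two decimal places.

Row totals: 45, 37, 56, 56. Column totals: 119, 75. Grand total N = 194.
Expected counts (row total × column total / N):
  Dog, Healthy: 45×119/194 = 27.603
  Dog, Ill: 45×75/194 = 17.397
  Cat, Healthy: 37×119/194 = 22.696
  Cat, Ill: 37×75/194 = 14.304
  Rabbit, Healthy: 56×119/194 = 34.351
  Rabbit, Ill: 56×75/194 = 21.649
  Bird, Healthy: 56×119/194 = 34.351
  Bird, Ill: 56×75/194 = 21.649
Contributions (O − E)²/E:
  (37 − 27.603)²/27.603 = 3.1991
  (8 − 17.397)²/17.397 = 5.0758
  (13 − 22.696)²/22.696 = 4.1422
  (24 − 14.304)²/14.304 = 6.5725
  (45 − 34.351)²/34.351 = 3.3012
  (11 − 21.649)²/21.649 = 5.2382
  (24 − 34.351)²/34.351 = 3.1191
  (32 − 21.649)²/21.649 = 4.9491
χ² = 3.1991 + 5.0758 + 4.1422 + 6.5725 + 3.3012 + 5.2382 + 3.1191 + 4.9491 = 35.60

35.60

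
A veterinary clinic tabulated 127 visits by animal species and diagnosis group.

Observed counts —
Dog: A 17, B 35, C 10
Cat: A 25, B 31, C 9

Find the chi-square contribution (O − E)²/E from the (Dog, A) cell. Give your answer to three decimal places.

0.599

Row total (Dog) = 62; column total (A) = 42; N = 127.
Expected count E = 62 × 42 / 127 = 20.5039.
Contribution = (O − E)²/E = (17 − 20.5039)² / 20.5039 = 0.599.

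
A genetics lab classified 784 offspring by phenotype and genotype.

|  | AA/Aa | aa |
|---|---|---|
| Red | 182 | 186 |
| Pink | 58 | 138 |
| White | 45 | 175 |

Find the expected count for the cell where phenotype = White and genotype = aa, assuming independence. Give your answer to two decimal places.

140.03

Row total (White) = 220; column total (aa) = 499; grand total N = 784.
Expected count = (row total × column total) / N = 220 × 499 / 784 = 140.03.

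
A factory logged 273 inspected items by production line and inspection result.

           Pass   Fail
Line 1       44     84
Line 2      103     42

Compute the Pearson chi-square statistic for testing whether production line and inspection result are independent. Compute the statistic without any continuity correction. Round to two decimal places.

Row totals: 128, 145. Column totals: 147, 126. Grand total N = 273.
Expected counts (row total × column total / N):
  Line 1, Pass: 128×147/273 = 68.923
  Line 1, Fail: 128×126/273 = 59.077
  Line 2, Pass: 145×147/273 = 78.077
  Line 2, Fail: 145×126/273 = 66.923
Contributions (O − E)²/E:
  (44 − 68.923)²/68.923 = 9.0123
  (84 − 59.077)²/59.077 = 10.5143
  (103 − 78.077)²/78.077 = 7.9557
  (42 − 66.923)²/66.923 = 9.2817
χ² = 9.0123 + 10.5143 + 7.9557 + 9.2817 = 36.76

36.76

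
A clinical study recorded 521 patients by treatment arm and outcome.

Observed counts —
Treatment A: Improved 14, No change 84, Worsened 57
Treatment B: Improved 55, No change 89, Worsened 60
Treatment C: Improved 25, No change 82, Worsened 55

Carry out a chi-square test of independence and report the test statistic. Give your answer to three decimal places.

20.232

Row totals: 155, 204, 162. Column totals: 94, 255, 172. Grand total N = 521.
Expected counts (row total × column total / N):
  Treatment A, Improved: 155×94/521 = 27.9655
  Treatment A, No change: 155×255/521 = 75.8637
  Treatment A, Worsened: 155×172/521 = 51.1708
  Treatment B, Improved: 204×94/521 = 36.8061
  Treatment B, No change: 204×255/521 = 99.8464
  Treatment B, Worsened: 204×172/521 = 67.3474
  Treatment C, Improved: 162×94/521 = 29.2284
  Treatment C, No change: 162×255/521 = 79.2898
  Treatment C, Worsened: 162×172/521 = 53.4818
Contributions (O − E)²/E:
  (14 − 27.9655)²/27.9655 = 6.9741
  (84 − 75.8637)²/75.8637 = 0.8726
  (57 − 51.1708)²/51.1708 = 0.6640
  (55 − 36.8061)²/36.8061 = 8.9936
  (89 − 99.8464)²/99.8464 = 1.1783
  (60 − 67.3474)²/67.3474 = 0.8016
  (25 − 29.2284)²/29.2284 = 0.6117
  (82 − 79.2898)²/79.2898 = 0.0926
  (55 − 53.4818)²/53.4818 = 0.0431
χ² = 6.9741 + 0.8726 + 0.6640 + 8.9936 + 1.1783 + 0.8016 + 0.6117 + 0.0926 + 0.0431 = 20.232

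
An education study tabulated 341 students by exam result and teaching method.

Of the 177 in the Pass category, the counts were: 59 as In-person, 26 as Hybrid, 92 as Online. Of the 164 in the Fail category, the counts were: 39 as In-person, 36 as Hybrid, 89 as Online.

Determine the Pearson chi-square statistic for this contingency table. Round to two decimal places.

5.26

Row totals: 177, 164. Column totals: 98, 62, 181. Grand total N = 341.
Expected counts (row total × column total / N):
  Pass, In-person: 177×98/341 = 50.868
  Pass, Hybrid: 177×62/341 = 32.182
  Pass, Online: 177×181/341 = 93.950
  Fail, In-person: 164×98/341 = 47.132
  Fail, Hybrid: 164×62/341 = 29.818
  Fail, Online: 164×181/341 = 87.050
Contributions (O − E)²/E:
  (59 − 50.868)²/50.868 = 1.3000
  (26 − 32.182)²/32.182 = 1.1875
  (92 − 93.950)²/93.950 = 0.0405
  (39 − 47.132)²/47.132 = 1.4031
  (36 − 29.818)²/29.818 = 1.2817
  (89 − 87.050)²/87.050 = 0.0437
χ² = 1.3000 + 1.1875 + 0.0405 + 1.4031 + 1.2817 + 0.0437 = 5.26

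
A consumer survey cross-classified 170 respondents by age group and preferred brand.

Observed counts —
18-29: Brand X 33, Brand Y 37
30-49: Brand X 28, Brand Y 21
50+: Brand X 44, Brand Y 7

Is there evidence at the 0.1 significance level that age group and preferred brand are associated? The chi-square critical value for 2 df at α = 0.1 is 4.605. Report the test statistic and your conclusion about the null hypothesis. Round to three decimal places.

Row totals: 70, 49, 51. Column totals: 105, 65. Grand total N = 170.
Expected counts (row total × column total / N):
  18-29, Brand X: 70×105/170 = 43.2353
  18-29, Brand Y: 70×65/170 = 26.7647
  30-49, Brand X: 49×105/170 = 30.2647
  30-49, Brand Y: 49×65/170 = 18.7353
  50+, Brand X: 51×105/170 = 31.5000
  50+, Brand Y: 51×65/170 = 19.5000
Contributions (O − E)²/E:
  (33 − 43.2353)²/43.2353 = 2.4231
  (37 − 26.7647)²/26.7647 = 3.9142
  (28 − 30.2647)²/30.2647 = 0.1695
  (21 − 18.7353)²/18.7353 = 0.2738
  (44 − 31.5000)²/31.5000 = 4.9603
  (7 − 19.5000)²/19.5000 = 8.0128
χ² = 2.4231 + 3.9142 + 0.1695 + 0.2738 + 4.9603 + 8.0128 = 19.754
df = (3−1)(2−1) = 2. Since 19.754 > 4.605, reject the null hypothesis of independence at α = 0.1.

19.754; reject H₀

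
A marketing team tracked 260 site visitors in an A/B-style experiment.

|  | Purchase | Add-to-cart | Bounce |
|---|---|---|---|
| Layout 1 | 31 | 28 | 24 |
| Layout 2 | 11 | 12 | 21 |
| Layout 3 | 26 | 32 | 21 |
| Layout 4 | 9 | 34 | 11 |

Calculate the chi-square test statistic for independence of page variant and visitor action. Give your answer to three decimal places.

21.530

Row totals: 83, 44, 79, 54. Column totals: 77, 106, 77. Grand total N = 260.
Expected counts (row total × column total / N):
  Layout 1, Purchase: 83×77/260 = 24.5808
  Layout 1, Add-to-cart: 83×106/260 = 33.8385
  Layout 1, Bounce: 83×77/260 = 24.5808
  Layout 2, Purchase: 44×77/260 = 13.0308
  Layout 2, Add-to-cart: 44×106/260 = 17.9385
  Layout 2, Bounce: 44×77/260 = 13.0308
  Layout 3, Purchase: 79×77/260 = 23.3962
  Layout 3, Add-to-cart: 79×106/260 = 32.2077
  Layout 3, Bounce: 79×77/260 = 23.3962
  Layout 4, Purchase: 54×77/260 = 15.9923
  Layout 4, Add-to-cart: 54×106/260 = 22.0154
  Layout 4, Bounce: 54×77/260 = 15.9923
Contributions (O − E)²/E:
  (31 − 24.5808)²/24.5808 = 1.6764
  (28 − 33.8385)²/33.8385 = 1.0074
  (24 − 24.5808)²/24.5808 = 0.0137
  (11 − 13.0308)²/13.0308 = 0.3165
  (12 − 17.9385)²/17.9385 = 1.9659
  (21 − 13.0308)²/13.0308 = 4.8737
  (26 − 23.3962)²/23.3962 = 0.2898
  (32 − 32.2077)²/32.2077 = 0.0013
  (21 − 23.3962)²/23.3962 = 0.2454
  (9 − 15.9923)²/15.9923 = 3.0572
  (34 − 22.0154)²/22.0154 = 6.5241
  (11 − 15.9923)²/15.9923 = 1.5584
χ² = 1.6764 + 1.0074 + 0.0137 + 0.3165 + 1.9659 + 4.8737 + 0.2898 + 0.0013 + 0.2454 + 3.0572 + 6.5241 + 1.5584 = 21.530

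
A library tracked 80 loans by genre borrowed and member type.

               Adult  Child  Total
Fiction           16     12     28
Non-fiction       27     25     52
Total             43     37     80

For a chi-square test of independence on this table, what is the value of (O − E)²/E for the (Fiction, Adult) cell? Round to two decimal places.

0.06

Row total (Fiction) = 28; column total (Adult) = 43; N = 80.
Expected count E = 28 × 43 / 80 = 15.050.
Contribution = (O − E)²/E = (16 − 15.050)² / 15.050 = 0.06.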